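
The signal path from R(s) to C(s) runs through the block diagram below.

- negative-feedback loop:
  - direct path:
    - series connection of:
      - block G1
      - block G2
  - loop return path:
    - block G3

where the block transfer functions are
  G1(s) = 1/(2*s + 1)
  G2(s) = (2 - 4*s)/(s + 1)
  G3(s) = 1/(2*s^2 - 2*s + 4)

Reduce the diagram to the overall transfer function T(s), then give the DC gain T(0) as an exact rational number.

Step 1 - cascade G1, G2 gives (2 - 4*s)/(2*s^2 + 3*s + 1)
Step 2 - close the feedback loop around (G1*G2), G3 gives (-4*s^3 + 6*s^2 - 10*s + 4)/(2*s^4 + s^3 + 2*s^2 + 3*s + 3)
DC gain: substitute s = 0 into T(s) from step 2: T(0) = 4/3.

Answer: 4/3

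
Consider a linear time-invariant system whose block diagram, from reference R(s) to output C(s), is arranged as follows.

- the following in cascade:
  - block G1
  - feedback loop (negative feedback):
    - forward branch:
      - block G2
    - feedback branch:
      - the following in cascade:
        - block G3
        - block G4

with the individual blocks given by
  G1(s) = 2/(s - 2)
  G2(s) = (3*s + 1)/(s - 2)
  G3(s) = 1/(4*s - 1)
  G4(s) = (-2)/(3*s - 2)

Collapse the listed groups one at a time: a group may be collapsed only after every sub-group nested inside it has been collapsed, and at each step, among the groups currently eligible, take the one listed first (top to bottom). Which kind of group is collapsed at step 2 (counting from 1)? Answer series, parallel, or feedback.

Answer: feedback

Working:
Step 1: reduce the series chain G3, G4
Step 2: close the feedback loop around G2, (G3*G4)
Step 3: cascade G1, [G2/(1+G2*(G3*G4))]
The group at step 2 is a feedback group.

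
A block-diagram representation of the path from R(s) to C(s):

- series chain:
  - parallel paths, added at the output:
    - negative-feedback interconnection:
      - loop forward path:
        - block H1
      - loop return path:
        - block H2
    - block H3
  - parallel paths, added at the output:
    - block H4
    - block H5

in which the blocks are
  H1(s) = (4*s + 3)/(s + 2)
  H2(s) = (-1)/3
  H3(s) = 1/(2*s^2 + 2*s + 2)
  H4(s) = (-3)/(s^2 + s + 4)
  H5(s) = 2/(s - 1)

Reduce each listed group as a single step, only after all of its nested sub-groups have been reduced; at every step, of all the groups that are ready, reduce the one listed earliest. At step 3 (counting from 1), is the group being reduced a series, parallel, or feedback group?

Step 1: apply the feedback formula to H1, H2
Step 2: sum the parallel branches [H1/(1+H1*H2)], H3
Step 3: parallel reduction of H4, H5
Step 4: multiply ([H1/(1+H1*H2)]+H3), (H4+H5) (series)
The group at step 3 is a parallel group.

Hence the answer: parallel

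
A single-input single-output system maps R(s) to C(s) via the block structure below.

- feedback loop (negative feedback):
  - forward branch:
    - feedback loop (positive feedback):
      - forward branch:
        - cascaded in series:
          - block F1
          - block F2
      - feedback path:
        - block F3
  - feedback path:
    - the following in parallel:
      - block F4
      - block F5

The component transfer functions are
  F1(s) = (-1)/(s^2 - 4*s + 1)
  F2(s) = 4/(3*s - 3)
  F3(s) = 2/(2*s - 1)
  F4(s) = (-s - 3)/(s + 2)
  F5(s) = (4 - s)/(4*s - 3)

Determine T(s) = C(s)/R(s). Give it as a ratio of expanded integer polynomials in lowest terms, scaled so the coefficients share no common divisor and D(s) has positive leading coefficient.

1. cascade F1, F2; result (-4)/(3*s^3 - 15*s^2 + 15*s - 3)
2. collapse the loop ((F1*F2) forward, F3 return); result (4 - 8*s)/(6*s^4 - 33*s^3 + 45*s^2 - 21*s + 11)
3. reduce the parallel group F4, F5; result (-5*s^2 - 7*s + 17)/(4*s^2 + 5*s - 6)
4. reduce the feedback loop with forward [(F1*F2)/(1-(F1*F2)*F3)] and return (F4+F5): this yields T(s), and no further normalization is needed

Answer: (-32*s^3 - 24*s^2 + 68*s - 24)/(24*s^6 - 102*s^5 - 21*s^4 + 379*s^3 - 295*s^2 + 17*s + 2)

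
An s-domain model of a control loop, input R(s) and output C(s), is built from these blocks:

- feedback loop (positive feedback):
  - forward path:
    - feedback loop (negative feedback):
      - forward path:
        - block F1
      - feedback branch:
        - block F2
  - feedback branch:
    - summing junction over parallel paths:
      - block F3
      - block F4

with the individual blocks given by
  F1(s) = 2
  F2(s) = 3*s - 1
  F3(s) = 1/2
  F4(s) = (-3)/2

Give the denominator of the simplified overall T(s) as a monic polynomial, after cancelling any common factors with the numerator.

First reduce the diagram to T(s).

(1) feedback reduction of F1, F2: 2/(6*s - 1)
(2) add F3, F4 (parallel): -1
(3) feedback reduction of [F1/(1+F1*F2)], (F3+F4): 2/(6*s + 1)
T(s) is the step-3 result (common factors already cancelled). Leading coefficient of the denominator: 6. Divide through by 6 for the monic polynomial.

Answer: s + 1/6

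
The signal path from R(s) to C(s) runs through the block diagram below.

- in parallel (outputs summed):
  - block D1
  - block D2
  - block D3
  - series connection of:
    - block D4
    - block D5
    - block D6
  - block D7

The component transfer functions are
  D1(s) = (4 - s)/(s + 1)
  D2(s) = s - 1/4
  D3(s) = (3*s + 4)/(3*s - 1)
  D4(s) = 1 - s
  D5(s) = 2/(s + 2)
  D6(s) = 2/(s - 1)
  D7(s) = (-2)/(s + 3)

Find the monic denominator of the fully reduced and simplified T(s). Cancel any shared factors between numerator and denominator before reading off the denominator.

Step 1. multiply D4, D5, D6 (series) -> (-4)/(s + 2)
Step 2. parallel reduction of D1, D2, D3, (D4*D5*D6), D7 -> (12*s^5 + 65*s^4 + 99*s^3 + 161*s^2 + 345*s + 70)/(12*s^4 + 68*s^3 + 108*s^2 + 28*s - 24)
T(s) is the step-2 result (common factors already cancelled). Leading coefficient of the denominator: 12. Divide through by 12 for the monic polynomial.

Therefore the answer is s^4 + 17*s^3/3 + 9*s^2 + 7*s/3 - 2.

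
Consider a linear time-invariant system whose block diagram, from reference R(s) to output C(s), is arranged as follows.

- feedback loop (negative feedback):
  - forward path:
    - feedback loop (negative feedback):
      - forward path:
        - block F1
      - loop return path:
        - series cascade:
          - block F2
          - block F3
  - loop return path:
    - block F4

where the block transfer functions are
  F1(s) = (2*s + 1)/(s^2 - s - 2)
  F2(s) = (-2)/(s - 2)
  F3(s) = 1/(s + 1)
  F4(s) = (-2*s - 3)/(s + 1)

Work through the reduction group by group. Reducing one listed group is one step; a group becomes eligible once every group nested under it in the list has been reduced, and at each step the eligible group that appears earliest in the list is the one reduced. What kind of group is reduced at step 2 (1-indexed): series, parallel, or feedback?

Step 1: series reduction of F2, F3
Step 2: close the feedback loop around F1, (F2*F3)
Step 3: collapse the loop ([F1/(1+F1*(F2*F3))] forward, F4 return)
Step 2 collapses a feedback group.

Hence the answer: feedback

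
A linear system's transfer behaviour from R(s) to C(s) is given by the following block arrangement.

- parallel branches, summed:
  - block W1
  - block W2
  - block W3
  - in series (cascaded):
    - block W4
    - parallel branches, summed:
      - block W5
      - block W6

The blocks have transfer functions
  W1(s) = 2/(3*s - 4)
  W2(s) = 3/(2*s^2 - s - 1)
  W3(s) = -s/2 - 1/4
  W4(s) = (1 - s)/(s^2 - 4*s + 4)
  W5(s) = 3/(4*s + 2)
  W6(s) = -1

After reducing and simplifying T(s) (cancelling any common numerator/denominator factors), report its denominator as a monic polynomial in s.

Step 1 - sum the parallel branches W5, W6 gives (1 - 4*s)/(4*s + 2)
Step 2 - combine W4, (W5+W6) in series gives (4*s^2 - 5*s + 1)/(4*s^3 - 14*s^2 + 8*s + 8)
Step 3 - reduce the parallel group W1, W2, W3, (W4*(W5+W6)) gives (-12*s^6 + 64*s^5 - 63*s^4 - 103*s^3 + 72*s^2 + 262*s - 232)/(24*s^5 - 140*s^4 + 276*s^3 - 176*s^2 - 48*s + 64)
That last expression is T(s), already simplified. Scaling its denominator by 1/24 (the reciprocal of the leading coefficient) yields the monic denominator.

Hence the answer: s^5 - 35*s^4/6 + 23*s^3/2 - 22*s^2/3 - 2*s + 8/3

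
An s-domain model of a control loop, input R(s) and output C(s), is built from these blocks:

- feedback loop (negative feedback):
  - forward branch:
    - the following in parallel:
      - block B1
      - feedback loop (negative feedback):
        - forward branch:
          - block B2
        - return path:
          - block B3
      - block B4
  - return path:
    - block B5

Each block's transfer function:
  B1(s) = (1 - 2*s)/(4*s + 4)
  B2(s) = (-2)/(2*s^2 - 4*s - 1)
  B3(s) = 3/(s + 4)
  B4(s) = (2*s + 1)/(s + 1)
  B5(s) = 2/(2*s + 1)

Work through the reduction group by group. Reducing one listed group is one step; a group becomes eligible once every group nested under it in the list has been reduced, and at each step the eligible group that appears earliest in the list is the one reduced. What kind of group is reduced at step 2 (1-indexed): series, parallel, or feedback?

Step 1. feedback reduction of B2, B3
Step 2. add B1, [B2/(1+B2*B3)], B4 (parallel)
Step 3. apply the feedback formula to (B1+[B2/(1+B2*B3)]+B4), B5
So the answer for step 2 is parallel.

Therefore the answer is parallel.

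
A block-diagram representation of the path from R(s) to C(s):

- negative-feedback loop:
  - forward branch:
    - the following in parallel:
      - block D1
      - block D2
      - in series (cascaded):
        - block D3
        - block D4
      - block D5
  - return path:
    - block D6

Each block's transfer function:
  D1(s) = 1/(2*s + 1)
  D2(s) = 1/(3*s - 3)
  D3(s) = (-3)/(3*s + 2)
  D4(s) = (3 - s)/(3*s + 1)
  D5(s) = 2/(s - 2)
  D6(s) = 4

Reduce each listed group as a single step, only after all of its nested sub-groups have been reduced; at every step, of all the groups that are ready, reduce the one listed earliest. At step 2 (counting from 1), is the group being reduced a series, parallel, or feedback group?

Answer: parallel

Working:
1. multiply D3, D4 (series)
2. reduce the parallel group D1, D2, (D3*D4), D5
3. feedback reduction of (D1+D2+(D3*D4)+D5), D6
The group at step 2 is a parallel group.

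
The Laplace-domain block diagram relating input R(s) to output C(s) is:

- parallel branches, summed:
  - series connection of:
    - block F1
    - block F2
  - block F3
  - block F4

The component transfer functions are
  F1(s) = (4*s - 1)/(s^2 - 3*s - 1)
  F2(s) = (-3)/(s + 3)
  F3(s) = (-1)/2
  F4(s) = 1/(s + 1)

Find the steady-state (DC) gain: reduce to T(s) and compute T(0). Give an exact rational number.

Step 1: reduce the series chain F1, F2 = (3 - 12*s)/(s^3 - 10*s - 3)
Step 2: parallel reduction of (F1*F2), F3, F4 = (-s^4 + s^3 - 14*s^2 - 25*s + 3)/(2*s^4 + 2*s^3 - 20*s^2 - 26*s - 6)
That last expression is T(s); at s = 0 only the constant terms survive, so T(0) = 3/(-6) = -1/2.

Final answer: -1/2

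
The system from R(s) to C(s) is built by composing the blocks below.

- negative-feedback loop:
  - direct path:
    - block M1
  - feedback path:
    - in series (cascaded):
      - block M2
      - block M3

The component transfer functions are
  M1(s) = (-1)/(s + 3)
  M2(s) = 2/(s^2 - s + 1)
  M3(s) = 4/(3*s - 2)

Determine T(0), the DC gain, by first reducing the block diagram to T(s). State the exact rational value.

Answer: -1/7

Working:
Step 1 - multiply M2, M3 (series) -> 8/(3*s^3 - 5*s^2 + 5*s - 2)
Step 2 - apply the feedback formula to M1, (M2*M3) -> (-3*s^3 + 5*s^2 - 5*s + 2)/(3*s^4 + 4*s^3 - 10*s^2 + 13*s - 14)
That last expression is T(s); at s = 0 only the constant terms survive, so T(0) = 2/(-14) = -1/7.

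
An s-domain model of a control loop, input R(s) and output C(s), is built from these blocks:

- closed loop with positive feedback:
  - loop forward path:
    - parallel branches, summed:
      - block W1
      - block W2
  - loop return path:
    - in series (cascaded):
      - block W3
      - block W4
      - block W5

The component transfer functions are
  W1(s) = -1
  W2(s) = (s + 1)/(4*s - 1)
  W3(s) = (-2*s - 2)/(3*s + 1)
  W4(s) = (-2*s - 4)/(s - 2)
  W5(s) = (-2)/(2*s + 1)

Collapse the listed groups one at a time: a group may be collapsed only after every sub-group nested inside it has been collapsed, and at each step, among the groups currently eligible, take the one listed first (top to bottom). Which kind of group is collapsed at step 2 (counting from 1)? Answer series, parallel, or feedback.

Step 1: add W1, W2 (parallel)
Step 2: combine W3, W4, W5 in series
Step 3: apply the feedback formula to (W1+W2), (W3*W4*W5)
The group at step 2 is a series group.

Hence the answer: series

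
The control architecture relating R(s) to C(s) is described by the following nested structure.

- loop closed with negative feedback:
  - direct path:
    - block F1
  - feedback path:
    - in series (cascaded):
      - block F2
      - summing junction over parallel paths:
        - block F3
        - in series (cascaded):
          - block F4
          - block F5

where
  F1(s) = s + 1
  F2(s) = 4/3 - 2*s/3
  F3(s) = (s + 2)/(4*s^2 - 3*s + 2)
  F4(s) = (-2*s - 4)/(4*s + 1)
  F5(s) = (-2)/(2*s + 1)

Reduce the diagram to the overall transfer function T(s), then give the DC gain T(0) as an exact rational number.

Answer: 1/13

Working:
[1] multiply F4, F5 (series) = (4*s + 8)/(8*s^2 + 6*s + 1)
[2] add F3, (F4*F5) (parallel) = (24*s^3 + 42*s^2 - 3*s + 18)/(32*s^4 + 2*s^2 + 9*s + 2)
[3] series reduction of F2, (F3+(F4*F5)) = (-16*s^4 + 4*s^3 + 58*s^2 - 16*s + 24)/(32*s^4 + 2*s^2 + 9*s + 2)
[4] apply the feedback formula to F1, (F2*(F3+(F4*F5))) = (-32*s^5 - 32*s^4 - 2*s^3 - 11*s^2 - 11*s - 2)/(16*s^5 - 20*s^4 - 62*s^3 - 44*s^2 - 17*s - 26)
DC gain: substitute s = 0 into T(s) from step 4: T(0) = -2/(-26) = 1/13.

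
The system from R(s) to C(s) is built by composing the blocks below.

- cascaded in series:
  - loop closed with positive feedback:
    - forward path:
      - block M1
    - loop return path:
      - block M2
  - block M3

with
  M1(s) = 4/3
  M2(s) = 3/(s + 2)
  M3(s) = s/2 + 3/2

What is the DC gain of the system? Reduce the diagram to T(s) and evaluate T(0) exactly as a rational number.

Step 1: apply the feedback formula to M1, M2, giving (4*s + 8)/(3*s - 6)
Step 2: series reduction of [M1/(1-M1*M2)], M3, giving (2*s^2 + 10*s + 12)/(3*s - 6)
Evaluating the step-2 result (the overall T(s)) at s = 0 gives T(0) = 12/(-6) = -2.

Final answer: -2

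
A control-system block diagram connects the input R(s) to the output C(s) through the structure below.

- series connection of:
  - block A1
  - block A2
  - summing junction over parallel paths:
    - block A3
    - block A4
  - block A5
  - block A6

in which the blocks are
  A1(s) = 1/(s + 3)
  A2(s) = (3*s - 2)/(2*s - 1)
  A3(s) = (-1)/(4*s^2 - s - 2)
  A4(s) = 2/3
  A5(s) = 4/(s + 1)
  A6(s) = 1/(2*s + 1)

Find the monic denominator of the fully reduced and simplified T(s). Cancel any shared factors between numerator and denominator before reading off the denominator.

1. combine A3, A4 in parallel: (8*s^2 - 2*s - 7)/(12*s^2 - 3*s - 6)
2. multiply A1, A2, (A3+A4), A5, A6 (series): (96*s^3 - 88*s^2 - 68*s + 56)/(48*s^6 + 180*s^5 + 60*s^4 - 177*s^3 - 90*s^2 + 33*s + 18)
The result of step 2 is T(s) in lowest terms. Its denominator has leading coefficient 48; dividing the denominator through by 48 makes it monic.

Final answer: s^6 + 15*s^5/4 + 5*s^4/4 - 59*s^3/16 - 15*s^2/8 + 11*s/16 + 3/8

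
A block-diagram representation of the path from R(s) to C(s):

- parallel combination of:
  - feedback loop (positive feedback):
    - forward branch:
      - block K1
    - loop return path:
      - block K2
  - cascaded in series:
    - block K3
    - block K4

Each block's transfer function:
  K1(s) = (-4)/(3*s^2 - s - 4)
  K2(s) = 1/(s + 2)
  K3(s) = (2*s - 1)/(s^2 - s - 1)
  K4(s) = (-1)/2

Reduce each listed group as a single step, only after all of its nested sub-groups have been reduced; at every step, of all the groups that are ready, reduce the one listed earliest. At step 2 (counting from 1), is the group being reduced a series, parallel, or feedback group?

(1) reduce the feedback loop with forward K1 and return K2
(2) combine K3, K4 in series
(3) reduce the parallel group [K1/(1-K1*K2)], (K3*K4)
So the answer for step 2 is series.

Final answer: series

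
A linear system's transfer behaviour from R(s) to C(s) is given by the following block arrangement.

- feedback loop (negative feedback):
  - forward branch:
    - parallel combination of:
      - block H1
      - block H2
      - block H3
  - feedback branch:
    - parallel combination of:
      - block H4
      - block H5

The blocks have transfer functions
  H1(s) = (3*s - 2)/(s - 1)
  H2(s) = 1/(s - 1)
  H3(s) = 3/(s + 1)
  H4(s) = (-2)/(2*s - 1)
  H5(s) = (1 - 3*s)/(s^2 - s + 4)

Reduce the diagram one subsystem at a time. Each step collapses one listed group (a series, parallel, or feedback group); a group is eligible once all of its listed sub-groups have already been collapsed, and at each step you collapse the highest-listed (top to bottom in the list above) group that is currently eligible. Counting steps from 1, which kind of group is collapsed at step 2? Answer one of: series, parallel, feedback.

Step 1. parallel reduction of H1, H2, H3
Step 2. reduce the parallel group H4, H5
Step 3. close the feedback loop around (H1+H2+H3), (H4+H5)
Step 2 collapses a parallel group.

Final answer: parallel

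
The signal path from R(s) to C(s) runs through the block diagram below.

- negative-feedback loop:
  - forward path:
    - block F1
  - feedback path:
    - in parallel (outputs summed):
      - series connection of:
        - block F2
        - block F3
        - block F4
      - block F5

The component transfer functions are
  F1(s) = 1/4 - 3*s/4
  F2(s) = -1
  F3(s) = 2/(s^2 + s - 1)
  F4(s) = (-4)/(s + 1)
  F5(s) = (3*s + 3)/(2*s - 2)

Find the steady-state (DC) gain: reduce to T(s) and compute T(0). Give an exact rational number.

Reducing step by step:

Step 1 - multiply F2, F3, F4 (series) -> 8/(s^3 + 2*s^2 - 1)
Step 2 - add (F2*F3*F4), F5 (parallel) -> (3*s^4 + 9*s^3 + 6*s^2 + 13*s - 19)/(2*s^4 + 2*s^3 - 4*s^2 - 2*s + 2)
Step 3 - feedback reduction of F1, ((F2*F3*F4)+F5) -> (6*s^5 + 4*s^4 - 14*s^3 - 2*s^2 + 8*s - 2)/(9*s^5 + 16*s^4 + s^3 + 49*s^2 - 62*s + 11)
Step 3 gives the overall T(s). Then T(0) = -2/11.

Answer: -2/11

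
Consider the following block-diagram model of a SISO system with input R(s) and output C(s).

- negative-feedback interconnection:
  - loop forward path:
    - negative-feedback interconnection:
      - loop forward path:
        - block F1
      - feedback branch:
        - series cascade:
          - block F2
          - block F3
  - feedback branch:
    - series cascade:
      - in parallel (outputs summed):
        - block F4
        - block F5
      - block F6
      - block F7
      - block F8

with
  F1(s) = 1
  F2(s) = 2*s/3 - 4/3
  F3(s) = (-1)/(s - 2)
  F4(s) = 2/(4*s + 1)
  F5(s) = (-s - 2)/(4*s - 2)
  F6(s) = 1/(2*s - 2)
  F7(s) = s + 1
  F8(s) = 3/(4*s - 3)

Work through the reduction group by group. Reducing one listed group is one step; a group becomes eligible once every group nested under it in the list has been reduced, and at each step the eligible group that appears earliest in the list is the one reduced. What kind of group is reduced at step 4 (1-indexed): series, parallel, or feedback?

Step 1: reduce the series chain F2, F3
Step 2: reduce the feedback loop with forward F1 and return (F2*F3)
Step 3: sum the parallel branches F4, F5
Step 4: cascade (F4+F5), F6, F7, F8
Step 5: close the feedback loop around [F1/(1+F1*(F2*F3))], ((F4+F5)*F6*F7*F8)
The group at step 4 is a series group.

Hence the answer: series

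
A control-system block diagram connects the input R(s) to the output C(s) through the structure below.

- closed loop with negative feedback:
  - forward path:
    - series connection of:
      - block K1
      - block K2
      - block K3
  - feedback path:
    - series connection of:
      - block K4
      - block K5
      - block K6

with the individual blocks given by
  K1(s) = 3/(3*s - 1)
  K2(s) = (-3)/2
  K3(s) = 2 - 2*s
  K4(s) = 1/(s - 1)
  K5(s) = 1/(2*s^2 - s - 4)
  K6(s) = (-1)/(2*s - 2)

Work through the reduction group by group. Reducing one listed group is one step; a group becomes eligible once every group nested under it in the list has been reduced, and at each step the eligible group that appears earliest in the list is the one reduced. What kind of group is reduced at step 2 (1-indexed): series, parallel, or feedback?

Step 1 - series reduction of K1, K2, K3
Step 2 - combine K4, K5, K6 in series
Step 3 - reduce the feedback loop with forward (K1*K2*K3) and return (K4*K5*K6)
Step 2: series.

Answer: series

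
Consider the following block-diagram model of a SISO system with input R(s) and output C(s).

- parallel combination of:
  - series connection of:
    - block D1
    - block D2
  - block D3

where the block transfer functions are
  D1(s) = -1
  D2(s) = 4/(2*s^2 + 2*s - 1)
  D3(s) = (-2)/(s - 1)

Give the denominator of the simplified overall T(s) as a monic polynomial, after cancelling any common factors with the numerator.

The answer is s^3 - 3*s/2 + 1/2.

Reasoning:
1. series reduction of D1, D2 -> (-4)/(2*s^2 + 2*s - 1)
2. combine (D1*D2), D3 in parallel -> (-4*s^2 - 8*s + 6)/(2*s^3 - 3*s + 1)
The result of step 2 is T(s) in lowest terms. Its denominator has leading coefficient 2; dividing the denominator through by 2 makes it monic.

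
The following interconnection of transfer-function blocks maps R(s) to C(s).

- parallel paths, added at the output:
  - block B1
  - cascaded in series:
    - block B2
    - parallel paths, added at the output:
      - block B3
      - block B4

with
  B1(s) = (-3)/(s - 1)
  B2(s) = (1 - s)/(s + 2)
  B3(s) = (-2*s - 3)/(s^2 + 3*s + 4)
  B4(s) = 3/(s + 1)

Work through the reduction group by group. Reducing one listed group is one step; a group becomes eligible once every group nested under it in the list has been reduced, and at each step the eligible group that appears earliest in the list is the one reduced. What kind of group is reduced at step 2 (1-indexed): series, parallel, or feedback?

Step 1: sum the parallel branches B3, B4
Step 2: multiply B2, (B3+B4) (series)
Step 3: parallel reduction of B1, (B2*(B3+B4))
At step 2 the group reduced is series.

Final answer: series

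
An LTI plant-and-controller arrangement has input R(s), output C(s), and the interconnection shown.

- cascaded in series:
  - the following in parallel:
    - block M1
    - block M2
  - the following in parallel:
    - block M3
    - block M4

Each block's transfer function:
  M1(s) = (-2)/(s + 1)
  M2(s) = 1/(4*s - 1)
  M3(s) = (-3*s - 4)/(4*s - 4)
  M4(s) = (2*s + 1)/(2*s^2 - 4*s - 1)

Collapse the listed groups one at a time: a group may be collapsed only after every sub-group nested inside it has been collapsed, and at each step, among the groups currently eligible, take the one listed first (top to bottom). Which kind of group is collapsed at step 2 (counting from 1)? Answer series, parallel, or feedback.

(1) reduce the parallel group M1, M2
(2) combine M3, M4 in parallel
(3) series reduction of (M1+M2), (M3+M4)
At step 2 the group reduced is parallel.

Therefore the answer is parallel.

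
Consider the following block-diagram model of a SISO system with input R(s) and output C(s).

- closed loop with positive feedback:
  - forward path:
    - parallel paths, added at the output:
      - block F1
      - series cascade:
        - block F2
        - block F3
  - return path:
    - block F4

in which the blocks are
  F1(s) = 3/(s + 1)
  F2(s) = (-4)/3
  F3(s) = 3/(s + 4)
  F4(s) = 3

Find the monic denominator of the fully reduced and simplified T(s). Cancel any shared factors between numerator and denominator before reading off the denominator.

Reducing step by step:

Step 1. combine F2, F3 in series: (-4)/(s + 4)
Step 2. sum the parallel branches F1, (F2*F3): (8 - s)/(s^2 + 5*s + 4)
Step 3. close the feedback loop around (F1+(F2*F3)), F4: (8 - s)/(s^2 + 8*s - 20)
The result of step 3 is T(s) in lowest terms. Its denominator already has leading coefficient 1, so it is monic as it stands.

Answer: s^2 + 8*s - 20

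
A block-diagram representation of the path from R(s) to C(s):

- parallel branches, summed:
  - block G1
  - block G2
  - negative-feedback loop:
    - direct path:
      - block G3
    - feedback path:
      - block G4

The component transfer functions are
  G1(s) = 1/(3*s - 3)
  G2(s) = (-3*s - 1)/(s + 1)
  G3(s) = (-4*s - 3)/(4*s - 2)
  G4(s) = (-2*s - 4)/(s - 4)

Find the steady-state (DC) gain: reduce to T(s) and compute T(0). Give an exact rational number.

Step 1: close the feedback loop around G3, G4 -> (-4*s^2 + 13*s + 12)/(12*s^2 + 4*s + 20)
Step 2: combine G1, G2, [G3/(1+G3*G4)] in parallel -> (-120*s^4 + 87*s^3 - 56*s^2 + 117*s + 44)/(36*s^4 + 12*s^3 + 24*s^2 - 12*s - 60)
DC gain: substitute s = 0 into T(s) from step 2: T(0) = 44/(-60) = -11/15.

Final answer: -11/15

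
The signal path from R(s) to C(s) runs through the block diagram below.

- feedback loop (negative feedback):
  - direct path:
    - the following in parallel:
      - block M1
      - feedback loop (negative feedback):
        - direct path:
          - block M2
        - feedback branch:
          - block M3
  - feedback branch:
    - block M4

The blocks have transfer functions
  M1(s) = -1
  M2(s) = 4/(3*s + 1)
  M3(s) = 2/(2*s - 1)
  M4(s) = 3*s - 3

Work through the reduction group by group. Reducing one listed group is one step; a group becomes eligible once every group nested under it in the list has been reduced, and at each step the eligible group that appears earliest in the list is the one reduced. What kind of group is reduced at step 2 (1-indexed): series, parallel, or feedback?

The answer is parallel.

Reasoning:
Step 1 - collapse the loop (M2 forward, M3 return)
Step 2 - sum the parallel branches M1, [M2/(1+M2*M3)]
Step 3 - close the feedback loop around (M1+[M2/(1+M2*M3)]), M4
The group at step 2 is a parallel group.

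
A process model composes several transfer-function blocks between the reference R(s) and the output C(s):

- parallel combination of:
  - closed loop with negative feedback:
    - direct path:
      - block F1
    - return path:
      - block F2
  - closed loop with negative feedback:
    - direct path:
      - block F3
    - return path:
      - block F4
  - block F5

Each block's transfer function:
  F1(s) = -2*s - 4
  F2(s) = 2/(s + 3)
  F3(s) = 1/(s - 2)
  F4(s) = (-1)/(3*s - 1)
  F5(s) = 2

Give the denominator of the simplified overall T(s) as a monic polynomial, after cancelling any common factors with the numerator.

Step 1 - feedback reduction of F1, F2: (2*s^2 + 10*s + 12)/(3*s + 5)
Step 2 - reduce the feedback loop with forward F3 and return F4: (3*s - 1)/(3*s^2 - 7*s + 1)
Step 3 - sum the parallel branches [F1/(1+F1*F2)], [F3/(1+F3*F4)], F5: (6*s^4 + 34*s^3 - 35*s^2 - 126*s + 17)/(9*s^3 - 6*s^2 - 32*s + 5)
Step 3 gives the fully reduced T(s), with no common factor left to cancel. The denominator's leading coefficient is 9, so divide each of its coefficients by 9 to get the monic form.

Therefore the answer is s^3 - 2*s^2/3 - 32*s/9 + 5/9.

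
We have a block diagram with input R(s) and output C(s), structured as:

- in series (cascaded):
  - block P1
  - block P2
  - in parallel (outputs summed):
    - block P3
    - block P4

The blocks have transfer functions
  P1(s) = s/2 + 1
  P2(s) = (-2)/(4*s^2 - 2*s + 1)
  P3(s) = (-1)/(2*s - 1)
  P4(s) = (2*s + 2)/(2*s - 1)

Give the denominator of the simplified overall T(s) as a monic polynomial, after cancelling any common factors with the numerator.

Answer: s^3 - s^2 + s/2 - 1/8

Working:
1. add P3, P4 (parallel); result (2*s + 1)/(2*s - 1)
2. combine P1, P2, (P3+P4) in series; result (-2*s^2 - 5*s - 2)/(8*s^3 - 8*s^2 + 4*s - 1)
No further cancellation is possible in the step-2 result, so that is T(s). Its denominator becomes monic after dividing by the leading coefficient 8.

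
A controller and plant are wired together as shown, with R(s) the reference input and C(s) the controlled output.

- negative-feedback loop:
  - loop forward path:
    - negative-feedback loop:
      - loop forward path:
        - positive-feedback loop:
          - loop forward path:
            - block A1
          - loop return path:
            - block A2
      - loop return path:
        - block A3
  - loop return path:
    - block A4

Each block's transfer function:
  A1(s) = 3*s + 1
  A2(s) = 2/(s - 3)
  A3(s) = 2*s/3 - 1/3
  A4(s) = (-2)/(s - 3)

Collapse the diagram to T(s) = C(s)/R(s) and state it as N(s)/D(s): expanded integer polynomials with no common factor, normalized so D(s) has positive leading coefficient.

Step 1: close the feedback loop around A1, A2 = (-3*s^2 + 8*s + 3)/(5*s + 5)
Step 2: collapse the loop ([A1/(1-A1*A2)] forward, A3 return) = (9*s^2 - 24*s - 9)/(6*s^3 - 19*s^2 - 13*s - 12)
Step 3: collapse the loop ([[A1/(1-A1*A2)]/(1+[A1/(1-A1*A2)]*A3)] forward, A4 return), which is the overall transfer function T(s) = C(s)/R(s) in lowest terms

Therefore the answer is (9*s^2 - 24*s - 9)/(6*s^3 - 19*s^2 - 31*s - 18).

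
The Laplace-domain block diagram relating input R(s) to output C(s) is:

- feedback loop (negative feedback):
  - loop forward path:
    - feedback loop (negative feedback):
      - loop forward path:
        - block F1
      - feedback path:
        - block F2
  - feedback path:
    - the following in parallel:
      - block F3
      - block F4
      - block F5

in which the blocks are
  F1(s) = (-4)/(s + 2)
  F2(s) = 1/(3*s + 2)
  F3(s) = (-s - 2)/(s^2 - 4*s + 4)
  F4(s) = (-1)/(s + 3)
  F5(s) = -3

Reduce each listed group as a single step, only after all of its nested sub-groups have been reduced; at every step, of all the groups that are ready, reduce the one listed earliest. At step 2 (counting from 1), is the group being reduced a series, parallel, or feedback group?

(1) reduce the feedback loop with forward F1 and return F2
(2) sum the parallel branches F3, F4, F5
(3) close the feedback loop around [F1/(1+F1*F2)], (F3+F4+F5)
Step 2 collapses a parallel group.

Therefore the answer is parallel.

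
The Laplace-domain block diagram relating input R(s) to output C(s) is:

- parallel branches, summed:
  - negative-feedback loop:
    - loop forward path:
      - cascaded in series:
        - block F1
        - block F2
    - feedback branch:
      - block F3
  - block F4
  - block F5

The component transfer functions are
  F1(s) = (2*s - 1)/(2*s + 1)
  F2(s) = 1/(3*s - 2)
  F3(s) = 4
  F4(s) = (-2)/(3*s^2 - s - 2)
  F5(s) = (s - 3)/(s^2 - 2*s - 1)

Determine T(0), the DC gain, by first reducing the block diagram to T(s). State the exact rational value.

(1) series reduction of F1, F2: (2*s - 1)/(6*s^2 - s - 2)
(2) close the feedback loop around (F1*F2), F3: (2*s - 1)/(6*s^2 + 7*s - 6)
(3) sum the parallel branches [(F1*F2)/(1+(F1*F2)*F3)], F4, F5: (24*s^5 - 68*s^4 - 71*s^3 + 168*s^2 + 25*s - 50)/(18*s^6 - 21*s^5 - 85*s^4 + 51*s^3 + 65*s^2 - 16*s - 12)
That last expression is T(s); at s = 0 only the constant terms survive, so T(0) = -50/(-12) = 25/6.

Final answer: 25/6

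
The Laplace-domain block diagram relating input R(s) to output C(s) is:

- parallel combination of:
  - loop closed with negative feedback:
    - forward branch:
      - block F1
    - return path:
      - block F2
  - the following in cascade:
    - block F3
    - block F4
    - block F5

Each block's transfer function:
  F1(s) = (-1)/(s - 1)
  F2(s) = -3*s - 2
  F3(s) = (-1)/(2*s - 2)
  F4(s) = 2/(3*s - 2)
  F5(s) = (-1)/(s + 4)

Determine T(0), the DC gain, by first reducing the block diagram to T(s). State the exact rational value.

Reducing step by step:

[1] apply the feedback formula to F1, F2; result (-1)/(4*s + 1)
[2] reduce the series chain F3, F4, F5; result 1/(3*s^3 + 7*s^2 - 18*s + 8)
[3] reduce the parallel group [F1/(1+F1*F2)], (F3*F4*F5); result (-3*s^3 - 7*s^2 + 22*s - 7)/(12*s^4 + 31*s^3 - 65*s^2 + 14*s + 8)
Step 3 gives the overall T(s). Then T(0) = -7/8.

Answer: -7/8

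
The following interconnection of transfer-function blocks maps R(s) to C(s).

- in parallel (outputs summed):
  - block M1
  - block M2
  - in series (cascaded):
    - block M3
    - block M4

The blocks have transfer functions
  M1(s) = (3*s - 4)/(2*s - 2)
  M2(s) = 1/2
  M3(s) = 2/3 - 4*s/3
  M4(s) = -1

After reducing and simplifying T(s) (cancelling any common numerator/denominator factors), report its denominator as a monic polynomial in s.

Step 1: reduce the series chain M3, M4: 4*s/3 - 2/3
Step 2: add M1, M2, (M3*M4) (parallel): (8*s^2 - 11)/(6*s - 6)
No further cancellation is possible in the step-2 result, so that is T(s). Its denominator becomes monic after dividing by the leading coefficient 6.

Final answer: s - 1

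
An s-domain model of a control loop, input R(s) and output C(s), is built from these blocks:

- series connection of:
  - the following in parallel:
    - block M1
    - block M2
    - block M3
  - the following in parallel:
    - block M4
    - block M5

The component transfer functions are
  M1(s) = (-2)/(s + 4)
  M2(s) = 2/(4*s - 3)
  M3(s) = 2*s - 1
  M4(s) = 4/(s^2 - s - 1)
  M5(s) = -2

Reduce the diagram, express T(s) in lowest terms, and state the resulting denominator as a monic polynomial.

[1] add M1, M2, M3 (parallel) = (8*s^3 + 22*s^2 - 43*s + 26)/(4*s^2 + 13*s - 12)
[2] add M4, M5 (parallel) = (-2*s^2 + 2*s + 6)/(s^2 - s - 1)
[3] combine (M1+M2+M3), (M4+M5) in series = (-16*s^5 - 28*s^4 + 178*s^3 - 6*s^2 - 206*s + 156)/(4*s^4 + 9*s^3 - 29*s^2 - s + 12)
No further cancellation is possible in the step-3 result, so that is T(s). Its denominator becomes monic after dividing by the leading coefficient 4.

Answer: s^4 + 9*s^3/4 - 29*s^2/4 - s/4 + 3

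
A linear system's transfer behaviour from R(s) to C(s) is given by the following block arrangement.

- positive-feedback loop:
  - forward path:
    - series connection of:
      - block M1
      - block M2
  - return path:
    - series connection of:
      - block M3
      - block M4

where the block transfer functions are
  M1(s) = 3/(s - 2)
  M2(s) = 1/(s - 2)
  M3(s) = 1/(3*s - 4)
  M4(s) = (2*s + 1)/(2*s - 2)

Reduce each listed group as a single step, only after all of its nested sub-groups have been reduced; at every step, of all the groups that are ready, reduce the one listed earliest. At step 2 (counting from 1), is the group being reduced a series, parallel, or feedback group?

Answer: series

Working:
Step 1 - cascade M1, M2
Step 2 - combine M3, M4 in series
Step 3 - close the feedback loop around (M1*M2), (M3*M4)
Step 2: series.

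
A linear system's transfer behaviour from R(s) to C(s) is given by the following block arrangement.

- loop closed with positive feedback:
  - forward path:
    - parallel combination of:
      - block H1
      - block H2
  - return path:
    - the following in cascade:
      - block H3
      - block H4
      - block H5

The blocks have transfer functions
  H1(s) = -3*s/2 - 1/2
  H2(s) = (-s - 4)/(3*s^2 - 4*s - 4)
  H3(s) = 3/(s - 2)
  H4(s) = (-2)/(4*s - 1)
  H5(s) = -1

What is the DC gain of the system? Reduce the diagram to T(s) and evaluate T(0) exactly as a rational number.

Step 1. reduce the parallel group H1, H2 -> (-9*s^3 + 9*s^2 + 14*s - 4)/(6*s^2 - 8*s - 8)
Step 2. multiply H3, H4, H5 (series) -> 6/(4*s^2 - 9*s + 2)
Step 3. collapse the loop ((H1+H2) forward, (H3*H4*H5) return) -> (-36*s^5 + 117*s^4 - 43*s^3 - 124*s^2 + 64*s - 8)/(24*s^4 - 32*s^3 - 2*s^2 - 28*s + 8)
DC gain: substitute s = 0 into T(s) from step 3: T(0) = -8/8 = -1.

Final answer: -1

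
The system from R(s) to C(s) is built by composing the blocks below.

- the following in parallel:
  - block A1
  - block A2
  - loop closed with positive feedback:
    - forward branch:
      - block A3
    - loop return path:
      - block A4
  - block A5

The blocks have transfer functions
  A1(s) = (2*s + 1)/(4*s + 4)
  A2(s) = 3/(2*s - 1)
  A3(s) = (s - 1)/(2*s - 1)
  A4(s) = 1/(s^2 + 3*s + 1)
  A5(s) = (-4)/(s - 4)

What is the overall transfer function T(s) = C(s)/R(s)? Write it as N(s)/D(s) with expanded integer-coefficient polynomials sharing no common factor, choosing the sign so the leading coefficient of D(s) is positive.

[1] reduce the feedback loop with forward A3 and return A4, giving (s^3 + 2*s^2 - 2*s - 1)/(2*s^3 + 5*s^2 - 2*s)
[2] parallel reduction of A1, A2, [A3/(1-A3*A4)], A5, giving the overall T(s)

Final answer: (16*s^6 - 64*s^5 - 386*s^4 - 225*s^3 + 66*s^2 + 44*s - 16)/(16*s^6 - 16*s^5 - 196*s^4 - 12*s^3 + 120*s^2 - 32*s)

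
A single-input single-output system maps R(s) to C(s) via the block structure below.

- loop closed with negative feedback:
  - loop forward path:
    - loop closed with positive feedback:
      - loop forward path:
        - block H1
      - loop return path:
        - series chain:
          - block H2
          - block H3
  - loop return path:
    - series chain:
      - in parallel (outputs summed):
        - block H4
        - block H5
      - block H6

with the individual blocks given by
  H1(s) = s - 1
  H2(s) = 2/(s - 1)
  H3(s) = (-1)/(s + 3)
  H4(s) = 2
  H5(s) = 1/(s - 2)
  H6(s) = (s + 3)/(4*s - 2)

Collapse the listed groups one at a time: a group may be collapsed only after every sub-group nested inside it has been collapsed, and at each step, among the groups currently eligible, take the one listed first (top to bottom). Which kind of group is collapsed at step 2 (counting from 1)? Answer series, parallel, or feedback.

(1) multiply H2, H3 (series)
(2) apply the feedback formula to H1, (H2*H3)
(3) add H4, H5 (parallel)
(4) series reduction of (H4+H5), H6
(5) reduce the feedback loop with forward [H1/(1-H1*(H2*H3))] and return ((H4+H5)*H6)
Step 2 collapses a feedback group.

Final answer: feedback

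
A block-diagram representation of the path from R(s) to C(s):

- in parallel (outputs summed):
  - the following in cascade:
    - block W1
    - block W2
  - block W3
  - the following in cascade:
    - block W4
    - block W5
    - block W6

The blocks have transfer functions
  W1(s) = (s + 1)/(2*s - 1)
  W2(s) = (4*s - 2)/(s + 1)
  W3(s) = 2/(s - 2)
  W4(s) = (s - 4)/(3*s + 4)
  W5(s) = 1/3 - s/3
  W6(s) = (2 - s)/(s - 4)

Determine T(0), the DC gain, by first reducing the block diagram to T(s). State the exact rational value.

[1] multiply W1, W2 (series), giving 2
[2] series reduction of W4, W5, W6, giving (s^2 - 3*s + 2)/(9*s + 12)
[3] reduce the parallel group (W1*W2), W3, (W4*W5*W6), giving (s^3 + 13*s^2 + 14*s - 28)/(9*s^2 - 6*s - 24)
Evaluating the step-3 result (the overall T(s)) at s = 0 gives T(0) = -28/(-24) = 7/6.

Final answer: 7/6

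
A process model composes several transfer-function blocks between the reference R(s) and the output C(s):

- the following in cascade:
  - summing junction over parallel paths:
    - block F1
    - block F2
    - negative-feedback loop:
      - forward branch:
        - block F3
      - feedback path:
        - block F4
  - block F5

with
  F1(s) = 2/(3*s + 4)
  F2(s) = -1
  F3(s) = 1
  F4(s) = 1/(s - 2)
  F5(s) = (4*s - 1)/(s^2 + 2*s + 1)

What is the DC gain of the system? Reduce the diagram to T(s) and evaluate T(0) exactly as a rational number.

Step 1: apply the feedback formula to F3, F4 = (s - 2)/(s - 1)
Step 2: parallel reduction of F1, F2, [F3/(1+F3*F4)] = (-s - 6)/(3*s^2 + s - 4)
Step 3: cascade (F1+F2+[F3/(1+F3*F4)]), F5 = (-4*s^2 - 23*s + 6)/(3*s^4 + 7*s^3 + s^2 - 7*s - 4)
That last expression is T(s); at s = 0 only the constant terms survive, so T(0) = 6/(-4) = -3/2.

Answer: -3/2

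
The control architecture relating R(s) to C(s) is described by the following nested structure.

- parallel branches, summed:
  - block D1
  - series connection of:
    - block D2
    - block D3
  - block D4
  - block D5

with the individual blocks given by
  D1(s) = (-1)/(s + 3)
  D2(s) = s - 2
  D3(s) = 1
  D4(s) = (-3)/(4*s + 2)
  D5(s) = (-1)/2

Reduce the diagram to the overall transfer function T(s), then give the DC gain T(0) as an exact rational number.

First reduce the diagram to T(s).

(1) multiply D2, D3 (series): s - 2
(2) add D1, (D2*D3), D4, D5 (parallel): (2*s^3 + 2*s^2 - 18*s - 13)/(2*s^2 + 7*s + 3)
Evaluating the step-2 result (the overall T(s)) at s = 0 gives T(0) = -13/3.

Answer: -13/3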